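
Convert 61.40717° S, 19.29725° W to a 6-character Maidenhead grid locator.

IC08io

Add 180° to longitude and 90° to latitude: 160.7028, 28.5928.
Field (20°×10°, letters A–R): 160.7028/20 → 8 → I, 28.5928/10 → 2 → C; chars IC.
Square (2°×1°, digits 0–9): 0.7028/2 → 0, 8.5928/1 → 8; chars 08.
Subsquare (5′×2.5′, letters a–x): 0.7028/0.0833333 → 8 → i, 0.5928/0.0416667 → 14 → o; chars io.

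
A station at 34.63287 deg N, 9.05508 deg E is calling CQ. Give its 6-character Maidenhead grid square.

Add 180° to longitude and 90° to latitude: 189.0551, 124.6329.
Field: lon ⌊189.0551/20⌋ = 9 → J; lat ⌊124.6329/10⌋ = 12 → M.
Square: lon ⌊9.0551/2⌋ = 4; lat ⌊4.6329/1⌋ = 4.
Subsquare: lon ⌊1.0551/0.0833333⌋ = 12 → m; lat ⌊0.6329/0.0416667⌋ = 15 → p.

JM44mp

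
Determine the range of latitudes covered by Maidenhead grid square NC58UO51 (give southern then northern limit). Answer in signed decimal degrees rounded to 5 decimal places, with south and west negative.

-61.41250, -61.40833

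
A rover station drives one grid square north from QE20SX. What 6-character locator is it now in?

QE21sa

Latitude subsquare x = 23; +1 → 24, wraps to 0 = a, carry into square.
Latitude square 0; +1 → 1.
The longitude characters are unchanged.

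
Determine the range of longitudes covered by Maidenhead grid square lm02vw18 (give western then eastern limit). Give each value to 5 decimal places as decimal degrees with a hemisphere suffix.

Field L=11, M=12: +11·20° lon, +12·10° lat → SW at lon 40°, lat 30°.
Square 0, 2: +0·2° lon, +2·1° lat → SW at lon 40°, lat 32°.
Subsquare v=21, w=22: +21·0.0833333° lon, +22·0.0416667° lat → SW at lon 41.75°, lat 32.9167°.
Extended square 1, 8: +1·0.00833333° lon, +8·0.00416667° lat → SW at lon 41.7583°, lat 32.95°.
Cell spans 0.00833333° lon × 0.00416667° lat.
west 41.75833° E, east 41.76667° E.

41.75833° E, 41.76667° E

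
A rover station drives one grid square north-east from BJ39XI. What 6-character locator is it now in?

BJ49aj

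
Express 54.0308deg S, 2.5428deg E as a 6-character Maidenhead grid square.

Add 180° to longitude and 90° to latitude: 182.5428, 35.9692.
Field: 182.5428/20 → 9 → J, 35.9692/10 → 3 → D; chars JD.
Square: 2.5428/2 → 1, 5.9692/1 → 5; chars 15.
Subsquare: 0.5428/0.0833333 → 6 → g, 0.9692/0.0416667 → 23 → x; chars gx.

JD15gx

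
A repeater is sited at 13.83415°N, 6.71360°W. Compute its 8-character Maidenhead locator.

Shift to the Maidenhead origin (180°W, 90°S): lon 173.28640, lat 103.83415.
Field: lon ⌊173.28640/20⌋ = 8 → I; lat ⌊103.83415/10⌋ = 10 → K.
Square: lon ⌊13.28640/2⌋ = 6; lat ⌊3.83415/1⌋ = 3.
Subsquare: lon ⌊1.28640/0.0833333⌋ = 15 → p; lat ⌊0.83415/0.0416667⌋ = 20 → u.
Extended square: lon ⌊0.03640/0.00833333⌋ = 4; lat ⌊0.00082/0.00416667⌋ = 0.

IK63pu40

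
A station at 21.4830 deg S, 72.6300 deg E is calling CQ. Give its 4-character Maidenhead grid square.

Offset from 180°W / 90°S: lon 252.63°, lat 68.52°.
Field: 252.63/20 → 12 → M, 68.52/10 → 6 → G; chars MG.
Square: 12.63/2 → 6, 8.52/1 → 8; chars 68.

MG68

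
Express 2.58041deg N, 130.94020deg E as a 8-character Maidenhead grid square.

PJ52ln29

Add 180° to longitude and 90° to latitude: 310.94020, 92.58041.
Field: 310.94020/20 → 15 → P, 92.58041/10 → 9 → J; chars PJ.
Square: 10.94020/2 → 5, 2.58041/1 → 2; chars 52.
Subsquare: 0.94020/0.0833333 → 11 → l, 0.58041/0.0416667 → 13 → n; chars ln.
Extended square: 0.02353/0.00833333 → 2, 0.03874/0.00416667 → 9; chars 29.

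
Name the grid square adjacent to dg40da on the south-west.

DF49cx

Longitude subsquare d = 3; −1 → 2 = c.
Latitude subsquare a = 0; −1 → -1, wraps to 23 = x, carry into square.
Latitude square 0; −1 → -1, wraps to 9, carry into field.
Latitude field G = 6; −1 → 5 = F.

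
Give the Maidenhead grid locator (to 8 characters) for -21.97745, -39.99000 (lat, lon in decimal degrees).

HG08aa15

Offset from 180°W / 90°S: lon 140.01000°, lat 68.02255°.
Field: 140.01000/20 → 7 → H, 68.02255/10 → 6 → G; chars HG.
Square: 0.01000/2 → 0, 8.02255/1 → 8; chars 08.
Subsquare: 0.01000/0.0833333 → 0 → a, 0.02255/0.0416667 → 0 → a; chars aa.
Extended square: 0.01000/0.00833333 → 1, 0.02255/0.00416667 → 5; chars 15.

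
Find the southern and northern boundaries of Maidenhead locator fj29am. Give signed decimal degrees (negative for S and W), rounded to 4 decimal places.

9.5000, 9.5417

Field F=5, J=9: +5·20° lon, +9·10° lat → SW at lon -80°, lat 0°.
Square 2, 9: +2·2° lon, +9·1° lat → SW at lon -76°, lat 9°.
Subsquare a=0, m=12: +0·0.0833333° lon, +12·0.0416667° lat → SW at lon -76°, lat 9.5°.
Cell spans 0.0833333° lon × 0.0416667° lat.
south 9.5000, north 9.5417.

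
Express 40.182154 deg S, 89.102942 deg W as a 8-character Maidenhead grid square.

EE59kt76

Shift to the Maidenhead origin (180°W, 90°S): lon 90.89706, lat 49.81785.
Field (20°×10°, letters A–R): 90.89706/20 → 4 → E, 49.81785/10 → 4 → E; chars EE.
Square (2°×1°, digits 0–9): 10.89706/2 → 5, 9.81785/1 → 9; chars 59.
Subsquare (5′×2.5′, letters a–x): 0.89706/0.0833333 → 10 → k, 0.81785/0.0416667 → 19 → t; chars kt.
Extended square (30″×15″, digits 0–9): 0.06372/0.00833333 → 7, 0.02618/0.00416667 → 6; chars 76.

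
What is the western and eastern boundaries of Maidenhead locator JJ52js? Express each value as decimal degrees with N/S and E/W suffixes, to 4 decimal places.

10.7500° E, 10.8333° E

Field J=9, J=9: +9·20° lon, +9·10° lat → SW at lon 0°, lat 0°.
Square 5, 2: +5·2° lon, +2·1° lat → SW at lon 10°, lat 2°.
Subsquare j=9, s=18: +9·0.0833333° lon, +18·0.0416667° lat → SW at lon 10.75°, lat 2.75°.
Cell spans 0.0833333° lon × 0.0416667° lat.
west 10.7500° E, east 10.8333° E.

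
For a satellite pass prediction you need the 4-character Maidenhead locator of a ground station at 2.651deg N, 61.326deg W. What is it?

FJ92

Add 180° to longitude and 90° to latitude: 118.67, 92.65.
Field (20°×10°, letters A–R): lon ⌊118.67/20⌋ = 5 → F; lat ⌊92.65/10⌋ = 9 → J.
Square (2°×1°, digits 0–9): lon ⌊18.67/2⌋ = 9; lat ⌊2.65/1⌋ = 2.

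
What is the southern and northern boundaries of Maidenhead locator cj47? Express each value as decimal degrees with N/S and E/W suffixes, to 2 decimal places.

Field C=2, J=9: +2·20° lon, +9·10° lat → SW at lon -140°, lat 0°.
Square 4, 7: +4·2° lon, +7·1° lat → SW at lon -132°, lat 7°.
Cell spans 2° lon × 1° lat.
south 7.00° N, north 8.00° N.

7.00° N, 8.00° N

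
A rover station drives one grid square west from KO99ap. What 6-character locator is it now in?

KO89xp

Longitude subsquare a = 0; −1 → -1, wraps to 23 = x, carry into square.
Longitude square 9; −1 → 8.
The latitude characters are unchanged.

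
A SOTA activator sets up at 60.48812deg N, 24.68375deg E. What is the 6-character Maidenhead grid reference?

KP20il

Shift to the Maidenhead origin (180°W, 90°S): lon 204.6838, lat 150.4881.
Field: 204.6838/20 → 10 → K, 150.4881/10 → 15 → P; chars KP.
Square: 4.6838/2 → 2, 0.4881/1 → 0; chars 20.
Subsquare: 0.6838/0.0833333 → 8 → i, 0.4881/0.0416667 → 11 → l; chars il.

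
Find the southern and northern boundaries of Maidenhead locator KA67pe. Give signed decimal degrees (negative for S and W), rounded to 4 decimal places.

-82.8333, -82.7917

Field K=10, A=0: +10·20° lon, +0·10° lat → SW at lon 20°, lat -90°.
Square 6, 7: +6·2° lon, +7·1° lat → SW at lon 32°, lat -83°.
Subsquare p=15, e=4: +15·0.0833333° lon, +4·0.0416667° lat → SW at lon 33.25°, lat -82.8333°.
Cell spans 0.0833333° lon × 0.0416667° lat.
south -82.8333, north -82.7917.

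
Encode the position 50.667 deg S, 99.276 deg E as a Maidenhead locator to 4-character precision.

Shift to the Maidenhead origin (180°W, 90°S): lon 279.28, lat 39.33.
Field (20°×10°, letters A–R): lon ⌊279.28/20⌋ = 13 → N; lat ⌊39.33/10⌋ = 3 → D.
Square (2°×1°, digits 0–9): lon ⌊19.28/2⌋ = 9; lat ⌊9.33/1⌋ = 9.

ND99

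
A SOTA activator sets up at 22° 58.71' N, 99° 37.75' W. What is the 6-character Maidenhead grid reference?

Add 180° to longitude and 90° to latitude: 80.3708, 112.9785.
Field (20°×10°, letters A–R): lon ⌊80.3708/20⌋ = 4 → E; lat ⌊112.9785/10⌋ = 11 → L.
Square (2°×1°, digits 0–9): lon ⌊0.3708/2⌋ = 0; lat ⌊2.9785/1⌋ = 2.
Subsquare (5′×2.5′, letters a–x): lon ⌊0.3708/0.0833333⌋ = 4 → e; lat ⌊0.9785/0.0416667⌋ = 23 → x.

EL02ex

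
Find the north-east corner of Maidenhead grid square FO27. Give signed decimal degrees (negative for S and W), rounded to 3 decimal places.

58.000, -74.000

Field F=5, O=14: +5·20° lon, +14·10° lat → SW at lon -80°, lat 50°.
Square 2, 7: +2·2° lon, +7·1° lat → SW at lon -76°, lat 57°.
Cell spans 2° lon × 1° lat. NE corner is SW corner plus one full cell.
latitude 58.000, longitude -74.000.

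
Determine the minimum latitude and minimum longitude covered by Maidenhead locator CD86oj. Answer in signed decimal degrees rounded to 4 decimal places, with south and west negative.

Field C=2, D=3: +2·20° lon, +3·10° lat → SW at lon -140°, lat -60°.
Square 8, 6: +8·2° lon, +6·1° lat → SW at lon -124°, lat -54°.
Subsquare o=14, j=9: +14·0.0833333° lon, +9·0.0416667° lat → SW at lon -122.833°, lat -53.625°.
latitude -53.6250, longitude -122.8333.

-53.6250, -122.8333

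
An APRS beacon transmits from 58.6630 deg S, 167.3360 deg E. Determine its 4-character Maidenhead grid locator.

Shift to the Maidenhead origin (180°W, 90°S): lon 347.34, lat 31.34.
Field (20°×10°, letters A–R): 347.34/20 → 17 → R, 31.34/10 → 3 → D; chars RD.
Square (2°×1°, digits 0–9): 7.34/2 → 3, 1.34/1 → 1; chars 31.

RD31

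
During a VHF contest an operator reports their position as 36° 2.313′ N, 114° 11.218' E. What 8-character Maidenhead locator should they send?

Shift to the Maidenhead origin (180°W, 90°S): lon 294.18697, lat 126.03855.
Field: 294.18697/20 → 14 → O, 126.03855/10 → 12 → M; chars OM.
Square: 14.18697/2 → 7, 6.03855/1 → 6; chars 76.
Subsquare: 0.18697/0.0833333 → 2 → c, 0.03855/0.0416667 → 0 → a; chars ca.
Extended square: 0.02030/0.00833333 → 2, 0.03855/0.00416667 → 9; chars 29.

OM76ca29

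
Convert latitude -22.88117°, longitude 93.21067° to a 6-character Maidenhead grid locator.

Shift to the Maidenhead origin (180°W, 90°S): lon 273.2107, lat 67.1188.
Field: lon ⌊273.2107/20⌋ = 13 → N; lat ⌊67.1188/10⌋ = 6 → G.
Square: lon ⌊13.2107/2⌋ = 6; lat ⌊7.1188/1⌋ = 7.
Subsquare: lon ⌊1.2107/0.0833333⌋ = 14 → o; lat ⌊0.1188/0.0416667⌋ = 2 → c.

NG67oc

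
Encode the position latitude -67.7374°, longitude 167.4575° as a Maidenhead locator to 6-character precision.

RC32rg

Offset from 180°W / 90°S: lon 347.4575°, lat 22.2626°.
Field (20°×10°, letters A–R): 347.4575/20 → 17 → R, 22.2626/10 → 2 → C; chars RC.
Square (2°×1°, digits 0–9): 7.4575/2 → 3, 2.2626/1 → 2; chars 32.
Subsquare (5′×2.5′, letters a–x): 1.4575/0.0833333 → 17 → r, 0.2626/0.0416667 → 6 → g; chars rg.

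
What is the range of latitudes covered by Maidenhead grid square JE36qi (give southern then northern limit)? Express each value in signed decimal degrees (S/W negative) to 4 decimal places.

Field J=9, E=4: +9·20° lon, +4·10° lat → SW at lon 0°, lat -50°.
Square 3, 6: +3·2° lon, +6·1° lat → SW at lon 6°, lat -44°.
Subsquare q=16, i=8: +16·0.0833333° lon, +8·0.0416667° lat → SW at lon 7.33333°, lat -43.6667°.
Cell spans 0.0833333° lon × 0.0416667° lat.
south -43.6667, north -43.6250.

-43.6667, -43.6250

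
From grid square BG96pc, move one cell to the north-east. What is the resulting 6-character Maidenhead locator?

BG96qd

Longitude subsquare p = 15; +1 → 16 = q.
Latitude subsquare c = 2; +1 → 3 = d.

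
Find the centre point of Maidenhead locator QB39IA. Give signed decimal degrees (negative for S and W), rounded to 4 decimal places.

-70.9792, 146.7083

Field Q=16, B=1: +16·20° lon, +1·10° lat → SW at lon 140°, lat -80°.
Square 3, 9: +3·2° lon, +9·1° lat → SW at lon 146°, lat -71°.
Subsquare i=8, a=0: +8·0.0833333° lon, +0·0.0416667° lat → SW at lon 146.667°, lat -71°.
Cell spans 0.0833333° lon × 0.0416667° lat. Centre is SW corner plus half of each.
latitude -70.9792, longitude 146.7083.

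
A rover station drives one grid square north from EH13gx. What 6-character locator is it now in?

Latitude subsquare x = 23; +1 → 24, wraps to 0 = a, carry into square.
Latitude square 3; +1 → 4.
The longitude characters are unchanged.

EH14ga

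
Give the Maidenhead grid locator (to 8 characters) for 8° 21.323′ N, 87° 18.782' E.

NJ38pi75

Offset from 180°W / 90°S: lon 267.31303°, lat 98.35538°.
Field: lon ⌊267.31303/20⌋ = 13 → N; lat ⌊98.35538/10⌋ = 9 → J.
Square: lon ⌊7.31303/2⌋ = 3; lat ⌊8.35538/1⌋ = 8.
Subsquare: lon ⌊1.31303/0.0833333⌋ = 15 → p; lat ⌊0.35538/0.0416667⌋ = 8 → i.
Extended square: lon ⌊0.06303/0.00833333⌋ = 7; lat ⌊0.02205/0.00416667⌋ = 5.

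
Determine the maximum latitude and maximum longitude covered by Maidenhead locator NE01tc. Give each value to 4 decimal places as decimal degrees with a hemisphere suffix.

Field N=13, E=4: +13·20° lon, +4·10° lat → SW at lon 80°, lat -50°.
Square 0, 1: +0·2° lon, +1·1° lat → SW at lon 80°, lat -49°.
Subsquare t=19, c=2: +19·0.0833333° lon, +2·0.0416667° lat → SW at lon 81.5833°, lat -48.9167°.
Cell spans 0.0833333° lon × 0.0416667° lat. NE corner is SW corner plus one full cell.
latitude 48.8750° S, longitude 81.6667° E.

48.8750° S, 81.6667° E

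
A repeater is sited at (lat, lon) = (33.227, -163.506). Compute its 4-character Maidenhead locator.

AM83

Offset from 180°W / 90°S: lon 16.49°, lat 123.23°.
Field: 16.49/20 → 0 → A, 123.23/10 → 12 → M; chars AM.
Square: 16.49/2 → 8, 3.23/1 → 3; chars 83.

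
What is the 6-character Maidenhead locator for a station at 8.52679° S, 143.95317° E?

Offset from 180°W / 90°S: lon 323.9532°, lat 81.4732°.
Field (20°×10°, letters A–R): lon ⌊323.9532/20⌋ = 16 → Q; lat ⌊81.4732/10⌋ = 8 → I.
Square (2°×1°, digits 0–9): lon ⌊3.9532/2⌋ = 1; lat ⌊1.4732/1⌋ = 1.
Subsquare (5′×2.5′, letters a–x): lon ⌊1.9532/0.0833333⌋ = 23 → x; lat ⌊0.4732/0.0416667⌋ = 11 → l.

QI11xl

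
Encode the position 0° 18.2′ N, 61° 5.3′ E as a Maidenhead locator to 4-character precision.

MJ00

Add 180° to longitude and 90° to latitude: 241.09, 90.30.
Field: 241.09/20 → 12 → M, 90.30/10 → 9 → J; chars MJ.
Square: 1.09/2 → 0, 0.30/1 → 0; chars 00.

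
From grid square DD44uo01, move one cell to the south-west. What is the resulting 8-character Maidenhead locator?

DD44to90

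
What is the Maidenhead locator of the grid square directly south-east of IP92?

JP01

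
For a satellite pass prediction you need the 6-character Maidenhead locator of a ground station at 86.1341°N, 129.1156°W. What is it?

CR56kd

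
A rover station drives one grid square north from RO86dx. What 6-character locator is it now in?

Latitude subsquare x = 23; +1 → 24, wraps to 0 = a, carry into square.
Latitude square 6; +1 → 7.
The longitude characters are unchanged.

RO87da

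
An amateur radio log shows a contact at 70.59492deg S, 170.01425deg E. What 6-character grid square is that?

RB59aj

Shift to the Maidenhead origin (180°W, 90°S): lon 350.0143, lat 19.4051.
Field (20°×10°, letters A–R): 350.0143/20 → 17 → R, 19.4051/10 → 1 → B; chars RB.
Square (2°×1°, digits 0–9): 10.0143/2 → 5, 9.4051/1 → 9; chars 59.
Subsquare (5′×2.5′, letters a–x): 0.0143/0.0833333 → 0 → a, 0.4051/0.0416667 → 9 → j; chars aj.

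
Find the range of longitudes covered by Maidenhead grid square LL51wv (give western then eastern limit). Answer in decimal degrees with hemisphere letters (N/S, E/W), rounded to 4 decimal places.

51.8333° E, 51.9167° E

Field L=11, L=11: +11·20° lon, +11·10° lat → SW at lon 40°, lat 20°.
Square 5, 1: +5·2° lon, +1·1° lat → SW at lon 50°, lat 21°.
Subsquare w=22, v=21: +22·0.0833333° lon, +21·0.0416667° lat → SW at lon 51.8333°, lat 21.875°.
Cell spans 0.0833333° lon × 0.0416667° lat.
west 51.8333° E, east 51.9167° E.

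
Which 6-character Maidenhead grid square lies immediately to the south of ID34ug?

Latitude subsquare g = 6; −1 → 5 = f.
The longitude characters are unchanged.

ID34uf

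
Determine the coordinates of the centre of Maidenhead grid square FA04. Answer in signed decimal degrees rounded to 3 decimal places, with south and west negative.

Field F=5, A=0: +5·20° lon, +0·10° lat → SW at lon -80°, lat -90°.
Square 0, 4: +0·2° lon, +4·1° lat → SW at lon -80°, lat -86°.
Cell spans 2° lon × 1° lat. Centre is SW corner plus half of each.
latitude -85.500, longitude -79.000.

-85.500, -79.000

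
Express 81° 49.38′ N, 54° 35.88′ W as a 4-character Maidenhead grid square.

Shift to the Maidenhead origin (180°W, 90°S): lon 125.40, lat 171.82.
Field: 125.40/20 → 6 → G, 171.82/10 → 17 → R; chars GR.
Square: 5.40/2 → 2, 1.82/1 → 1; chars 21.

GR21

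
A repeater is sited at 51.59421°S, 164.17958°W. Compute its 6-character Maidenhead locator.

Offset from 180°W / 90°S: lon 15.8204°, lat 38.4058°.
Field: lon ⌊15.8204/20⌋ = 0 → A; lat ⌊38.4058/10⌋ = 3 → D.
Square: lon ⌊15.8204/2⌋ = 7; lat ⌊8.4058/1⌋ = 8.
Subsquare: lon ⌊1.8204/0.0833333⌋ = 21 → v; lat ⌊0.4058/0.0416667⌋ = 9 → j.

AD78vj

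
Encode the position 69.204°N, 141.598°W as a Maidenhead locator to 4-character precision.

Offset from 180°W / 90°S: lon 38.40°, lat 159.20°.
Field: lon ⌊38.40/20⌋ = 1 → B; lat ⌊159.20/10⌋ = 15 → P.
Square: lon ⌊18.40/2⌋ = 9; lat ⌊9.20/1⌋ = 9.

BP99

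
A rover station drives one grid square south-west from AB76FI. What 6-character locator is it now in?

AB76eh

Longitude subsquare f = 5; −1 → 4 = e.
Latitude subsquare i = 8; −1 → 7 = h.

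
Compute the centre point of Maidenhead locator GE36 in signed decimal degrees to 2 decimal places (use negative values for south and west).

Field G=6, E=4: +6·20° lon, +4·10° lat → SW at lon -60°, lat -50°.
Square 3, 6: +3·2° lon, +6·1° lat → SW at lon -54°, lat -44°.
Cell spans 2° lon × 1° lat. Centre is SW corner plus half of each.
latitude -43.50, longitude -53.00.

-43.50, -53.00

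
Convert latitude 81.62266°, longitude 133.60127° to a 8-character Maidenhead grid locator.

PR61to29

Add 180° to longitude and 90° to latitude: 313.60127, 171.62266.
Field: 313.60127/20 → 15 → P, 171.62266/10 → 17 → R; chars PR.
Square: 13.60127/2 → 6, 1.62266/1 → 1; chars 61.
Subsquare: 1.60127/0.0833333 → 19 → t, 0.62266/0.0416667 → 14 → o; chars to.
Extended square: 0.01794/0.00833333 → 2, 0.03933/0.00416667 → 9; chars 29.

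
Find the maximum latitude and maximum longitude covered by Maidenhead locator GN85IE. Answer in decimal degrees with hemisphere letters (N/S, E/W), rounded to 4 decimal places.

45.2083° N, 43.2500° W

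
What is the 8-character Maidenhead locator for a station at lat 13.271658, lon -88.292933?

Add 180° to longitude and 90° to latitude: 91.70707, 103.27166.
Field: lon ⌊91.70707/20⌋ = 4 → E; lat ⌊103.27166/10⌋ = 10 → K.
Square: lon ⌊11.70707/2⌋ = 5; lat ⌊3.27166/1⌋ = 3.
Subsquare: lon ⌊1.70707/0.0833333⌋ = 20 → u; lat ⌊0.27166/0.0416667⌋ = 6 → g.
Extended square: lon ⌊0.04040/0.00833333⌋ = 4; lat ⌊0.02166/0.00416667⌋ = 5.

EK53ug45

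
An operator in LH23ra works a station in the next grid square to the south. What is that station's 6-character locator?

LH22rx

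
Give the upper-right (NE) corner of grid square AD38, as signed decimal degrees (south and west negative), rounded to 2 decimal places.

-51.00, -172.00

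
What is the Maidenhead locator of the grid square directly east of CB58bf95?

CB58cf05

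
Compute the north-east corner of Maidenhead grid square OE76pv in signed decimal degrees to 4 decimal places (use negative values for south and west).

Field O=14, E=4: +14·20° lon, +4·10° lat → SW at lon 100°, lat -50°.
Square 7, 6: +7·2° lon, +6·1° lat → SW at lon 114°, lat -44°.
Subsquare p=15, v=21: +15·0.0833333° lon, +21·0.0416667° lat → SW at lon 115.25°, lat -43.125°.
Cell spans 0.0833333° lon × 0.0416667° lat. NE corner is SW corner plus one full cell.
latitude -43.0833, longitude 115.3333.

-43.0833, 115.3333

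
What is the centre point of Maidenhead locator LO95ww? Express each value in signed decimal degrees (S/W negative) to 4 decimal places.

Field L=11, O=14: +11·20° lon, +14·10° lat → SW at lon 40°, lat 50°.
Square 9, 5: +9·2° lon, +5·1° lat → SW at lon 58°, lat 55°.
Subsquare w=22, w=22: +22·0.0833333° lon, +22·0.0416667° lat → SW at lon 59.8333°, lat 55.9167°.
Cell spans 0.0833333° lon × 0.0416667° lat. Centre is SW corner plus half of each.
latitude 55.9375, longitude 59.8750.

55.9375, 59.8750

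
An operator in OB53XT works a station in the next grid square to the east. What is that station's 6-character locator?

OB63at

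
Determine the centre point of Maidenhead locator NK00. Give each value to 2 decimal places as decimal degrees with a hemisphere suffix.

10.50° N, 81.00° E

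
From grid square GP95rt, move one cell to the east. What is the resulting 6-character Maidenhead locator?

GP95st

Longitude subsquare r = 17; +1 → 18 = s.
The latitude characters are unchanged.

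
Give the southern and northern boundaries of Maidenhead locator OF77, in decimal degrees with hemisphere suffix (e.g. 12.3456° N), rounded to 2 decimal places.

Field O=14, F=5: +14·20° lon, +5·10° lat → SW at lon 100°, lat -40°.
Square 7, 7: +7·2° lon, +7·1° lat → SW at lon 114°, lat -33°.
Cell spans 2° lon × 1° lat.
south 33.00° S, north 32.00° S.

33.00° S, 32.00° S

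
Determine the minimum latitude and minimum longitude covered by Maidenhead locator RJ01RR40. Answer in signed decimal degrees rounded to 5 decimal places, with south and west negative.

1.70833, 161.45000

Field R=17, J=9: +17·20° lon, +9·10° lat → SW at lon 160°, lat 0°.
Square 0, 1: +0·2° lon, +1·1° lat → SW at lon 160°, lat 1°.
Subsquare r=17, r=17: +17·0.0833333° lon, +17·0.0416667° lat → SW at lon 161.417°, lat 1.70833°.
Extended square 4, 0: +4·0.00833333° lon, +0·0.00416667° lat → SW at lon 161.45°, lat 1.70833°.
latitude 1.70833, longitude 161.45000.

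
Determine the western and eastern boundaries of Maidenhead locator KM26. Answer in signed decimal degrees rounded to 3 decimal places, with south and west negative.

24.000, 26.000

Field K=10, M=12: +10·20° lon, +12·10° lat → SW at lon 20°, lat 30°.
Square 2, 6: +2·2° lon, +6·1° lat → SW at lon 24°, lat 36°.
Cell spans 2° lon × 1° lat.
west 24.000, east 26.000.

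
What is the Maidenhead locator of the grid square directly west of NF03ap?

Longitude subsquare a = 0; −1 → -1, wraps to 23 = x, carry into square.
Longitude square 0; −1 → -1, wraps to 9, carry into field.
Longitude field N = 13; −1 → 12 = M.
The latitude characters are unchanged.

MF93xp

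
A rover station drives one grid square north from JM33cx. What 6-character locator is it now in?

JM34ca

Latitude subsquare x = 23; +1 → 24, wraps to 0 = a, carry into square.
Latitude square 3; +1 → 4.
The longitude characters are unchanged.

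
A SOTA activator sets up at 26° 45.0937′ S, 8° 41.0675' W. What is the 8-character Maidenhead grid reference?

Offset from 180°W / 90°S: lon 171.31554°, lat 63.24844°.
Field: lon ⌊171.31554/20⌋ = 8 → I; lat ⌊63.24844/10⌋ = 6 → G.
Square: lon ⌊11.31554/2⌋ = 5; lat ⌊3.24844/1⌋ = 3.
Subsquare: lon ⌊1.31554/0.0833333⌋ = 15 → p; lat ⌊0.24844/0.0416667⌋ = 5 → f.
Extended square: lon ⌊0.06554/0.00833333⌋ = 7; lat ⌊0.04010/0.00416667⌋ = 9.

IG53pf79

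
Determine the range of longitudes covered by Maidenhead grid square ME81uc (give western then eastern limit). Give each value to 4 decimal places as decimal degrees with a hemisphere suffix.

77.6667° E, 77.7500° E

Field M=12, E=4: +12·20° lon, +4·10° lat → SW at lon 60°, lat -50°.
Square 8, 1: +8·2° lon, +1·1° lat → SW at lon 76°, lat -49°.
Subsquare u=20, c=2: +20·0.0833333° lon, +2·0.0416667° lat → SW at lon 77.6667°, lat -48.9167°.
Cell spans 0.0833333° lon × 0.0416667° lat.
west 77.6667° E, east 77.7500° E.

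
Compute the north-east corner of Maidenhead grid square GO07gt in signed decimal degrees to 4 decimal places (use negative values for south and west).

57.8333, -59.4167

Field G=6, O=14: +6·20° lon, +14·10° lat → SW at lon -60°, lat 50°.
Square 0, 7: +0·2° lon, +7·1° lat → SW at lon -60°, lat 57°.
Subsquare g=6, t=19: +6·0.0833333° lon, +19·0.0416667° lat → SW at lon -59.5°, lat 57.7917°.
Cell spans 0.0833333° lon × 0.0416667° lat. NE corner is SW corner plus one full cell.
latitude 57.8333, longitude -59.4167.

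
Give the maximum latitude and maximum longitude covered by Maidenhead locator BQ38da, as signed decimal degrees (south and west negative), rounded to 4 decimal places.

Field B=1, Q=16: +1·20° lon, +16·10° lat → SW at lon -160°, lat 70°.
Square 3, 8: +3·2° lon, +8·1° lat → SW at lon -154°, lat 78°.
Subsquare d=3, a=0: +3·0.0833333° lon, +0·0.0416667° lat → SW at lon -153.75°, lat 78°.
Cell spans 0.0833333° lon × 0.0416667° lat. NE corner is SW corner plus one full cell.
latitude 78.0417, longitude -153.6667.

78.0417, -153.6667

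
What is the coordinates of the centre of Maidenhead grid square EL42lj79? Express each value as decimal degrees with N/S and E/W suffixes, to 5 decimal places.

22.41458° N, 91.02083° W

Field E=4, L=11: +4·20° lon, +11·10° lat → SW at lon -100°, lat 20°.
Square 4, 2: +4·2° lon, +2·1° lat → SW at lon -92°, lat 22°.
Subsquare l=11, j=9: +11·0.0833333° lon, +9·0.0416667° lat → SW at lon -91.0833°, lat 22.375°.
Extended square 7, 9: +7·0.00833333° lon, +9·0.00416667° lat → SW at lon -91.025°, lat 22.4125°.
Cell spans 0.00833333° lon × 0.00416667° lat. Centre is SW corner plus half of each.
latitude 22.41458° N, longitude 91.02083° W.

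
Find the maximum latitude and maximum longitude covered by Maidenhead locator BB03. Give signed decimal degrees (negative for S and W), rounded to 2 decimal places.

-76.00, -158.00

Field B=1, B=1: +1·20° lon, +1·10° lat → SW at lon -160°, lat -80°.
Square 0, 3: +0·2° lon, +3·1° lat → SW at lon -160°, lat -77°.
Cell spans 2° lon × 1° lat. NE corner is SW corner plus one full cell.
latitude -76.00, longitude -158.00.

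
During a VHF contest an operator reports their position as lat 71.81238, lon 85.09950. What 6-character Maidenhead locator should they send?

NQ21nt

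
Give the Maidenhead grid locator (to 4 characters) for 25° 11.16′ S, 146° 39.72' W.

BG64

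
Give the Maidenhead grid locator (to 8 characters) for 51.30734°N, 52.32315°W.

Shift to the Maidenhead origin (180°W, 90°S): lon 127.67685, lat 141.30734.
Field: lon ⌊127.67685/20⌋ = 6 → G; lat ⌊141.30734/10⌋ = 14 → O.
Square: lon ⌊7.67685/2⌋ = 3; lat ⌊1.30734/1⌋ = 1.
Subsquare: lon ⌊1.67685/0.0833333⌋ = 20 → u; lat ⌊0.30734/0.0416667⌋ = 7 → h.
Extended square: lon ⌊0.01018/0.00833333⌋ = 1; lat ⌊0.01567/0.00416667⌋ = 3.

GO31uh13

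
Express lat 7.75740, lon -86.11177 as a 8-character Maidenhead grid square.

Shift to the Maidenhead origin (180°W, 90°S): lon 93.88823, lat 97.75740.
Field (20°×10°, letters A–R): lon ⌊93.88823/20⌋ = 4 → E; lat ⌊97.75740/10⌋ = 9 → J.
Square (2°×1°, digits 0–9): lon ⌊13.88823/2⌋ = 6; lat ⌊7.75740/1⌋ = 7.
Subsquare (5′×2.5′, letters a–x): lon ⌊1.88823/0.0833333⌋ = 22 → w; lat ⌊0.75740/0.0416667⌋ = 18 → s.
Extended square (30″×15″, digits 0–9): lon ⌊0.05490/0.00833333⌋ = 6; lat ⌊0.00740/0.00416667⌋ = 1.

EJ67ws61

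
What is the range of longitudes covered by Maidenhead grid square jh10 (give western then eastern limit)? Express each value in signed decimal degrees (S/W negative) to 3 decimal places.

2.000, 4.000

Field J=9, H=7: +9·20° lon, +7·10° lat → SW at lon 0°, lat -20°.
Square 1, 0: +1·2° lon, +0·1° lat → SW at lon 2°, lat -20°.
Cell spans 2° lon × 1° lat.
west 2.000, east 4.000.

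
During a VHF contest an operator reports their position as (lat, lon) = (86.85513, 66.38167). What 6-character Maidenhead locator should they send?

Offset from 180°W / 90°S: lon 246.3817°, lat 176.8551°.
Field: 246.3817/20 → 12 → M, 176.8551/10 → 17 → R; chars MR.
Square: 6.3817/2 → 3, 6.8551/1 → 6; chars 36.
Subsquare: 0.3817/0.0833333 → 4 → e, 0.8551/0.0416667 → 20 → u; chars eu.

MR36eu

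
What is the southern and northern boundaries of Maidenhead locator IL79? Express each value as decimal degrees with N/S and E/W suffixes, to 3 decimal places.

Field I=8, L=11: +8·20° lon, +11·10° lat → SW at lon -20°, lat 20°.
Square 7, 9: +7·2° lon, +9·1° lat → SW at lon -6°, lat 29°.
Cell spans 2° lon × 1° lat.
south 29.000° N, north 30.000° N.

29.000° N, 30.000° N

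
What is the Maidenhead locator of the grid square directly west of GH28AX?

GH18xx

Longitude subsquare a = 0; −1 → -1, wraps to 23 = x, carry into square.
Longitude square 2; −1 → 1.
The latitude characters are unchanged.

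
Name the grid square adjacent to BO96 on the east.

Longitude square 9; +1 → 10, wraps to 0, carry into field.
Longitude field B = 1; +1 → 2 = C.
The latitude characters are unchanged.

CO06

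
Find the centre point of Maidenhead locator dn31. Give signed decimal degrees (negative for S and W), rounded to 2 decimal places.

41.50, -113.00

Field D=3, N=13: +3·20° lon, +13·10° lat → SW at lon -120°, lat 40°.
Square 3, 1: +3·2° lon, +1·1° lat → SW at lon -114°, lat 41°.
Cell spans 2° lon × 1° lat. Centre is SW corner plus half of each.
latitude 41.50, longitude -113.00.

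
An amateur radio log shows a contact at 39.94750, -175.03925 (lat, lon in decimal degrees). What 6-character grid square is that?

AM29lw

Add 180° to longitude and 90° to latitude: 4.9607, 129.9475.
Field (20°×10°, letters A–R): lon ⌊4.9607/20⌋ = 0 → A; lat ⌊129.9475/10⌋ = 12 → M.
Square (2°×1°, digits 0–9): lon ⌊4.9607/2⌋ = 2; lat ⌊9.9475/1⌋ = 9.
Subsquare (5′×2.5′, letters a–x): lon ⌊0.9607/0.0833333⌋ = 11 → l; lat ⌊0.9475/0.0416667⌋ = 22 → w.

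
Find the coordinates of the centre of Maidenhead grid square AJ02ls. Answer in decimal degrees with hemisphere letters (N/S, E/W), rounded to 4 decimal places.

2.7708° N, 179.0417° W

Field A=0, J=9: +0·20° lon, +9·10° lat → SW at lon -180°, lat 0°.
Square 0, 2: +0·2° lon, +2·1° lat → SW at lon -180°, lat 2°.
Subsquare l=11, s=18: +11·0.0833333° lon, +18·0.0416667° lat → SW at lon -179.083°, lat 2.75°.
Cell spans 0.0833333° lon × 0.0416667° lat. Centre is SW corner plus half of each.
latitude 2.7708° N, longitude 179.0417° W.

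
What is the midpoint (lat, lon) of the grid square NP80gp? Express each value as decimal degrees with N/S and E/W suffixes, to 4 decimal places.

Field N=13, P=15: +13·20° lon, +15·10° lat → SW at lon 80°, lat 60°.
Square 8, 0: +8·2° lon, +0·1° lat → SW at lon 96°, lat 60°.
Subsquare g=6, p=15: +6·0.0833333° lon, +15·0.0416667° lat → SW at lon 96.5°, lat 60.625°.
Cell spans 0.0833333° lon × 0.0416667° lat. Centre is SW corner plus half of each.
latitude 60.6458° N, longitude 96.5417° E.

60.6458° N, 96.5417° E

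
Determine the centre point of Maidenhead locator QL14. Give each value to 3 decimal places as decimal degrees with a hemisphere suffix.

Field Q=16, L=11: +16·20° lon, +11·10° lat → SW at lon 140°, lat 20°.
Square 1, 4: +1·2° lon, +4·1° lat → SW at lon 142°, lat 24°.
Cell spans 2° lon × 1° lat. Centre is SW corner plus half of each.
latitude 24.500° N, longitude 143.000° E.

24.500° N, 143.000° E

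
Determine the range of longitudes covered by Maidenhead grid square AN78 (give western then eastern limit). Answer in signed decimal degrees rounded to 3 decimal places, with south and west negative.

Field A=0, N=13: +0·20° lon, +13·10° lat → SW at lon -180°, lat 40°.
Square 7, 8: +7·2° lon, +8·1° lat → SW at lon -166°, lat 48°.
Cell spans 2° lon × 1° lat.
west -166.000, east -164.000.

-166.000, -164.000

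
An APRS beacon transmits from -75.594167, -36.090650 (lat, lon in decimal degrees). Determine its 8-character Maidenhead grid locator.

Offset from 180°W / 90°S: lon 143.90935°, lat 14.40583°.
Field (20°×10°, letters A–R): lon ⌊143.90935/20⌋ = 7 → H; lat ⌊14.40583/10⌋ = 1 → B.
Square (2°×1°, digits 0–9): lon ⌊3.90935/2⌋ = 1; lat ⌊4.40583/1⌋ = 4.
Subsquare (5′×2.5′, letters a–x): lon ⌊1.90935/0.0833333⌋ = 22 → w; lat ⌊0.40583/0.0416667⌋ = 9 → j.
Extended square (30″×15″, digits 0–9): lon ⌊0.07602/0.00833333⌋ = 9; lat ⌊0.03083/0.00416667⌋ = 7.

HB14wj97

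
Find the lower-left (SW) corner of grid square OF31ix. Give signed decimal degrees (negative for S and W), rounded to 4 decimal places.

Field O=14, F=5: +14·20° lon, +5·10° lat → SW at lon 100°, lat -40°.
Square 3, 1: +3·2° lon, +1·1° lat → SW at lon 106°, lat -39°.
Subsquare i=8, x=23: +8·0.0833333° lon, +23·0.0416667° lat → SW at lon 106.667°, lat -38.0417°.
latitude -38.0417, longitude 106.6667.

-38.0417, 106.6667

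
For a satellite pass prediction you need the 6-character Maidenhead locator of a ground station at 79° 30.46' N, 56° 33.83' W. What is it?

GQ19rm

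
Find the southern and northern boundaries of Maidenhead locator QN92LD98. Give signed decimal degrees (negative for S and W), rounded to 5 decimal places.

42.15833, 42.16250

Field Q=16, N=13: +16·20° lon, +13·10° lat → SW at lon 140°, lat 40°.
Square 9, 2: +9·2° lon, +2·1° lat → SW at lon 158°, lat 42°.
Subsquare l=11, d=3: +11·0.0833333° lon, +3·0.0416667° lat → SW at lon 158.917°, lat 42.125°.
Extended square 9, 8: +9·0.00833333° lon, +8·0.00416667° lat → SW at lon 158.992°, lat 42.1583°.
Cell spans 0.00833333° lon × 0.00416667° lat.
south 42.15833, north 42.16250.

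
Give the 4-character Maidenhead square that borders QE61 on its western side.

QE51

Longitude square 6; −1 → 5.
The latitude characters are unchanged.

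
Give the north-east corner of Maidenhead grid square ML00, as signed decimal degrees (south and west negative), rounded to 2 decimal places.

21.00, 62.00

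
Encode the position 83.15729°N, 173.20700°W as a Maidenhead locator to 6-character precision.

Offset from 180°W / 90°S: lon 6.7930°, lat 173.1573°.
Field: lon ⌊6.7930/20⌋ = 0 → A; lat ⌊173.1573/10⌋ = 17 → R.
Square: lon ⌊6.7930/2⌋ = 3; lat ⌊3.1573/1⌋ = 3.
Subsquare: lon ⌊0.7930/0.0833333⌋ = 9 → j; lat ⌊0.1573/0.0416667⌋ = 3 → d.

AR33jd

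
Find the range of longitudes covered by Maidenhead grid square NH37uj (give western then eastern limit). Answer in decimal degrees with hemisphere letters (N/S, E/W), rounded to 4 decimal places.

87.6667° E, 87.7500° E

Field N=13, H=7: +13·20° lon, +7·10° lat → SW at lon 80°, lat -20°.
Square 3, 7: +3·2° lon, +7·1° lat → SW at lon 86°, lat -13°.
Subsquare u=20, j=9: +20·0.0833333° lon, +9·0.0416667° lat → SW at lon 87.6667°, lat -12.625°.
Cell spans 0.0833333° lon × 0.0416667° lat.
west 87.6667° E, east 87.7500° E.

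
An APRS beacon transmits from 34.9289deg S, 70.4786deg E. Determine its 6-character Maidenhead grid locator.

MF55fb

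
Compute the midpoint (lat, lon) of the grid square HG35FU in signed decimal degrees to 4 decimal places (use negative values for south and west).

-24.1458, -33.5417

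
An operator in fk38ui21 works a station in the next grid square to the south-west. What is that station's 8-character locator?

FK38ui10

Longitude extended square 2; −1 → 1.
Latitude extended square 1; −1 → 0.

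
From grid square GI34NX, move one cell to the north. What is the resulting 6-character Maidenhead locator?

GI35na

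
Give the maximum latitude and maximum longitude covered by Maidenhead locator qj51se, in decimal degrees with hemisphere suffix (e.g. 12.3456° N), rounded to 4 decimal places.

1.2083° N, 151.5833° E

Field Q=16, J=9: +16·20° lon, +9·10° lat → SW at lon 140°, lat 0°.
Square 5, 1: +5·2° lon, +1·1° lat → SW at lon 150°, lat 1°.
Subsquare s=18, e=4: +18·0.0833333° lon, +4·0.0416667° lat → SW at lon 151.5°, lat 1.16667°.
Cell spans 0.0833333° lon × 0.0416667° lat. NE corner is SW corner plus one full cell.
latitude 1.2083° N, longitude 151.5833° E.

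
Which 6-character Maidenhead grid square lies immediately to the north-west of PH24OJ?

Longitude subsquare o = 14; −1 → 13 = n.
Latitude subsquare j = 9; +1 → 10 = k.

PH24nk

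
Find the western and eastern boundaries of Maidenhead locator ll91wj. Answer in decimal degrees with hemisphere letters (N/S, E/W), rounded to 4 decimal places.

59.8333° E, 59.9167° E

Field L=11, L=11: +11·20° lon, +11·10° lat → SW at lon 40°, lat 20°.
Square 9, 1: +9·2° lon, +1·1° lat → SW at lon 58°, lat 21°.
Subsquare w=22, j=9: +22·0.0833333° lon, +9·0.0416667° lat → SW at lon 59.8333°, lat 21.375°.
Cell spans 0.0833333° lon × 0.0416667° lat.
west 59.8333° E, east 59.9167° E.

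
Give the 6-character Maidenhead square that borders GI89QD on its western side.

Longitude subsquare q = 16; −1 → 15 = p.
The latitude characters are unchanged.

GI89pd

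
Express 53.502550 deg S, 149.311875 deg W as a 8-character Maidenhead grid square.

BD56il29

Shift to the Maidenhead origin (180°W, 90°S): lon 30.68813, lat 36.49745.
Field: 30.68813/20 → 1 → B, 36.49745/10 → 3 → D; chars BD.
Square: 10.68813/2 → 5, 6.49745/1 → 6; chars 56.
Subsquare: 0.68813/0.0833333 → 8 → i, 0.49745/0.0416667 → 11 → l; chars il.
Extended square: 0.02146/0.00833333 → 2, 0.03912/0.00416667 → 9; chars 29.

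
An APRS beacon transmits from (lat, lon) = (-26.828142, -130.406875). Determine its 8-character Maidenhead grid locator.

Add 180° to longitude and 90° to latitude: 49.59312, 63.17186.
Field: 49.59312/20 → 2 → C, 63.17186/10 → 6 → G; chars CG.
Square: 9.59312/2 → 4, 3.17186/1 → 3; chars 43.
Subsquare: 1.59312/0.0833333 → 19 → t, 0.17186/0.0416667 → 4 → e; chars te.
Extended square: 0.00979/0.00833333 → 1, 0.00519/0.00416667 → 1; chars 11.

CG43te11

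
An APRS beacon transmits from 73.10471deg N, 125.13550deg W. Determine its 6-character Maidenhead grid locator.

CQ73kc

Add 180° to longitude and 90° to latitude: 54.8645, 163.1047.
Field: 54.8645/20 → 2 → C, 163.1047/10 → 16 → Q; chars CQ.
Square: 14.8645/2 → 7, 3.1047/1 → 3; chars 73.
Subsquare: 0.8645/0.0833333 → 10 → k, 0.1047/0.0416667 → 2 → c; chars kc.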